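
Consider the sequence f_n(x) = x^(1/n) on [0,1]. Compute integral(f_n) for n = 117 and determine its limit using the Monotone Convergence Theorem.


At n = 117: f_117(x) = x^(1/117).
Step 1: integral(x^(1/117), 0, 1) = [x^(1/117+1) / (1/117+1)] from 0 to 1
     = 1 / (1/117 + 1) = 1 / ((117+1)/117) = 117/(117+1)
     = 117/118 = 0.991525
Step 2: As n -> infinity, f_n(x) = x^(1/n) -> 1 for x in (0,1], and f_n is increasing in n.
By MCT, lim_n integral(f_n) = integral(lim_n f_n) = integral(1, 0, 1) = 1.
Step 3: Verify convergence: 117/118 = 0.991525 -> 1


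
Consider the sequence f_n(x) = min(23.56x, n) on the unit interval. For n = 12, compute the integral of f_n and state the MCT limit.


f(x) = 23.56x on [0,1]; f_n(x) = min(23.56x, n). At n = 12:
Step 1: f(x) reaches 12 at x = 12/23.56 = 0.509338
Step 2: integral(f_12) = integral(23.56x, 0, 0.509338) + integral(12, 0.509338, 1)
       = 23.56*0.509338^2/2 + 12*(1 - 0.509338)
       = 3.056027 + 5.887946
       = 8.943973
Step 3: As n -> infinity, f_n increases to f, so by MCT integral(f_n) -> integral(f) = 23.56/2 = 11.78.
Convergence: integral(f_12) = 8.943973 -> 11.78 as n -> infinity


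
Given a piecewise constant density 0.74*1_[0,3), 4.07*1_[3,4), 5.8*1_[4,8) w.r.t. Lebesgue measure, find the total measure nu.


Integrate each piece of the Radon-Nikodym derivative:
Step 1: integral_0^3 0.74 dx = 0.74*(3-0) = 0.74*3 = 2.22
Step 2: integral_3^4 4.07 dx = 4.07*(4-3) = 4.07*1 = 4.07
Step 3: integral_4^8 5.8 dx = 5.8*(8-4) = 5.8*4 = 23.2
Total: 2.22 + 4.07 + 23.2 = 29.49


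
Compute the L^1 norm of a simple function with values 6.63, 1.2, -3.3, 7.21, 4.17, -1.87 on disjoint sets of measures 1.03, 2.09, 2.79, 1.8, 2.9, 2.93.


Step 1: Compute |f_i|^1 for each value:
  |6.63|^1 = 6.63
  |1.2|^1 = 1.2
  |-3.3|^1 = 3.3
  |7.21|^1 = 7.21
  |4.17|^1 = 4.17
  |-1.87|^1 = 1.87
Step 2: Multiply by measures and sum:
  6.63 * 1.03 = 6.8289
  1.2 * 2.09 = 2.508
  3.3 * 2.79 = 9.207
  7.21 * 1.8 = 12.978
  4.17 * 2.9 = 12.093
  1.87 * 2.93 = 5.4791
Sum = 6.8289 + 2.508 + 9.207 + 12.978 + 12.093 + 5.4791 = 49.094
Step 3: Take the p-th root:
||f||_1 = (49.094)^(1/1) = 49.094


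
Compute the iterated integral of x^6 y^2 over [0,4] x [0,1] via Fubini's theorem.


By Fubini's theorem, the double integral factors as a product of single integrals:
Step 1: integral_0^4 x^6 dx = [x^7/7] from 0 to 4
     = 4^7/7 = 2340.571429
Step 2: integral_0^1 y^2 dy = [y^3/3] from 0 to 1
     = 1^3/3 = 0.333333
Step 3: Double integral = 2340.571429 * 0.333333 = 780.190476


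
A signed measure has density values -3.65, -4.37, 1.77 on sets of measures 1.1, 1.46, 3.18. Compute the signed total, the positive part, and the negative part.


Step 1: Compute signed measure on each set:
  Set 1: -3.65 * 1.1 = -4.015
  Set 2: -4.37 * 1.46 = -6.3802
  Set 3: 1.77 * 3.18 = 5.6286
Step 2: Total signed measure = (-4.015) + (-6.3802) + (5.6286)
     = -4.7666
Step 3: Positive part mu+(X) = sum of positive contributions = 5.6286
Step 4: Negative part mu-(X) = |sum of negative contributions| = 10.3952


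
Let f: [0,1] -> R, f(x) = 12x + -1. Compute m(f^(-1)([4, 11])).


f^(-1)([4, 11]) = {x : 4 <= 12x + -1 <= 11}
Solving: (4 - -1)/12 <= x <= (11 - -1)/12
= [0.416667, 1]
Intersecting with [0,1]: [0.416667, 1]
Measure = 1 - 0.416667 = 0.583333


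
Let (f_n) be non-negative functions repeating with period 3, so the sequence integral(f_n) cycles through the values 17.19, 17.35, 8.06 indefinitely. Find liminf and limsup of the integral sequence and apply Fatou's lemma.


The sequence (integral(f_n)) is periodic with period 3, repeating the values 17.19, 17.35, 8.06 indefinitely.
Step 1: For a periodic sequence, every tail (a_m, a_(m+1), ...) contains all 3 period values infinitely often.
Step 2: Hence inf of every tail = min of the period values = min(17.19, 17.35, 8.06) = 8.06.
        liminf_n integral(f_n) = sup over m of (inf of tail from m) = 8.06.
Step 3: Similarly sup of every tail = max of the period values = 17.35.
        limsup_n integral(f_n) = 17.35.
Step 4: Fatou's lemma: integral(liminf_n f_n) <= liminf_n integral(f_n) = 8.06.
        So the integral of the pointwise liminf is at most 8.06.


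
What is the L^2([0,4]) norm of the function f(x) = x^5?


Step 1: ||f||_2 = (integral_0^4 |x^5|^2 dx)^(1/2)
     = (integral_0^4 x^10 dx)^(1/2)
Step 2: integral_0^4 x^10 dx = [x^11/(11)] from 0 to 4 = 4^11/11
     = 4194304/11 = 381300.363636
Step 3: ||f||_2 = (381300.363636)^(1/2) = 617.495234


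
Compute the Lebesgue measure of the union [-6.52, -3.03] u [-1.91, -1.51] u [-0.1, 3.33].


For pairwise disjoint intervals, m(union) = sum of lengths.
= (-3.03 - -6.52) + (-1.51 - -1.91) + (3.33 - -0.1)
= 3.49 + 0.4 + 3.43
= 7.32


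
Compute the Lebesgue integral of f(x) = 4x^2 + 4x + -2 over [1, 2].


The Lebesgue integral of a Riemann-integrable function agrees with the Riemann integral.
Antiderivative F(x) = (4/3)x^3 + (4/2)x^2 + -2x
F(2) = (4/3)*2^3 + (4/2)*2^2 + -2*2
     = (4/3)*8 + (4/2)*4 + -2*2
     = 10.666667 + 8 + -4
     = 14.666667
F(1) = 1.333333
Integral = F(2) - F(1) = 14.666667 - 1.333333 = 13.333333


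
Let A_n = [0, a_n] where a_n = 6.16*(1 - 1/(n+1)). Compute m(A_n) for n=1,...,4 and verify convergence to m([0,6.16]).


By continuity of measure from below: if A_n increases to A, then m(A_n) -> m(A).
Here A = [0, 6.16], so m(A) = 6.16
Step 1: a_1 = 6.16*(1 - 1/2) = 3.08, m(A_1) = 3.08
Step 2: a_2 = 6.16*(1 - 1/3) = 4.1067, m(A_2) = 4.1067
Step 3: a_3 = 6.16*(1 - 1/4) = 4.62, m(A_3) = 4.62
Step 4: a_4 = 6.16*(1 - 1/5) = 4.928, m(A_4) = 4.928
Limit: m(A_n) -> m([0,6.16]) = 6.16


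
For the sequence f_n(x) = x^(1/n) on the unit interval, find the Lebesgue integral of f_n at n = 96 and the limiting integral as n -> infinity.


At n = 96: f_96(x) = x^(1/96).
Step 1: integral(x^(1/96), 0, 1) = [x^(1/96+1) / (1/96+1)] from 0 to 1
     = 1 / (1/96 + 1) = 1 / ((96+1)/96) = 96/(96+1)
     = 96/97 = 0.989691
Step 2: As n -> infinity, f_n(x) = x^(1/n) -> 1 for x in (0,1], and f_n is increasing in n.
By MCT, lim_n integral(f_n) = integral(lim_n f_n) = integral(1, 0, 1) = 1.
Step 3: Verify convergence: 96/97 = 0.989691 -> 1


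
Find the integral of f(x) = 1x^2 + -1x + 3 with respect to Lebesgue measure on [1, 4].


The Lebesgue integral of a Riemann-integrable function agrees with the Riemann integral.
Antiderivative F(x) = (1/3)x^3 + (-1/2)x^2 + 3x
F(4) = (1/3)*4^3 + (-1/2)*4^2 + 3*4
     = (1/3)*64 + (-1/2)*16 + 3*4
     = 21.333333 + -8 + 12
     = 25.333333
F(1) = 2.833333
Integral = F(4) - F(1) = 25.333333 - 2.833333 = 22.5


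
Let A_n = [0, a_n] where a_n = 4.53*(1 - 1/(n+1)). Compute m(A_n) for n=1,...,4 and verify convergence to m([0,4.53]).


By continuity of measure from below: if A_n increases to A, then m(A_n) -> m(A).
Here A = [0, 4.53], so m(A) = 4.53
Step 1: a_1 = 4.53*(1 - 1/2) = 2.265, m(A_1) = 2.265
Step 2: a_2 = 4.53*(1 - 1/3) = 3.02, m(A_2) = 3.02
Step 3: a_3 = 4.53*(1 - 1/4) = 3.3975, m(A_3) = 3.3975
Step 4: a_4 = 4.53*(1 - 1/5) = 3.624, m(A_4) = 3.624
Limit: m(A_n) -> m([0,4.53]) = 4.53


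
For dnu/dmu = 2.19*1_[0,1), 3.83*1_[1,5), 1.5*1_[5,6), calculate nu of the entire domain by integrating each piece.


Integrate each piece of the Radon-Nikodym derivative:
Step 1: integral_0^1 2.19 dx = 2.19*(1-0) = 2.19*1 = 2.19
Step 2: integral_1^5 3.83 dx = 3.83*(5-1) = 3.83*4 = 15.32
Step 3: integral_5^6 1.5 dx = 1.5*(6-5) = 1.5*1 = 1.5
Total: 2.19 + 15.32 + 1.5 = 19.01


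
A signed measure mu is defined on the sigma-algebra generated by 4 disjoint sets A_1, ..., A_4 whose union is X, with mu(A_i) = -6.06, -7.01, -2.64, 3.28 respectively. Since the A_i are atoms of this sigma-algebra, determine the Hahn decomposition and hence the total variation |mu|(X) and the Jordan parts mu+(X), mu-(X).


Step 1: Every measurable set is a union of atoms (the cells / points), so a Hahn decomposition is
  obtained by grouping atoms by sign: P = union of atoms with mu > 0, N = union of the remaining atoms.
  Atoms in P (indices): 4;  atoms in N (indices): 1, 2, 3
  Positive values: 3.28
  Negative values: -6.06, -7.01, -2.64
Step 2: mu+(X) = mu(P) = sum of positive atom values = 3.28
Step 3: mu-(X) = -mu(N) = sum of |negative atom values| = 15.71
Step 4: |mu|(X) = mu+(X) + mu-(X) = 3.28 + 15.71 = 18.99


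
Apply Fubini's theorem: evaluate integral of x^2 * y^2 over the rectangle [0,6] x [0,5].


By Fubini's theorem, the double integral factors as a product of single integrals:
Step 1: integral_0^6 x^2 dx = [x^3/3] from 0 to 6
     = 6^3/3 = 72
Step 2: integral_0^5 y^2 dy = [y^3/3] from 0 to 5
     = 5^3/3 = 41.666667
Step 3: Double integral = 72 * 41.666667 = 3000


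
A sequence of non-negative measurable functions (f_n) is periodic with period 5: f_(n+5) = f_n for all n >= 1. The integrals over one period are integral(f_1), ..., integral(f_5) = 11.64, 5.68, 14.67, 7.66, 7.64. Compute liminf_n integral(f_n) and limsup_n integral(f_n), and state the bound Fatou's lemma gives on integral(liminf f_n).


The sequence (integral(f_n)) is periodic with period 5, repeating the values 11.64, 5.68, 14.67, 7.66, 7.64 indefinitely.
Step 1: For a periodic sequence, every tail (a_m, a_(m+1), ...) contains all 5 period values infinitely often.
Step 2: Hence inf of every tail = min of the period values = min(11.64, 5.68, 14.67, 7.66, 7.64) = 5.68.
        liminf_n integral(f_n) = sup over m of (inf of tail from m) = 5.68.
Step 3: Similarly sup of every tail = max of the period values = 14.67.
        limsup_n integral(f_n) = 14.67.
Step 4: Fatou's lemma: integral(liminf_n f_n) <= liminf_n integral(f_n) = 5.68.
        So the integral of the pointwise liminf is at most 5.68.


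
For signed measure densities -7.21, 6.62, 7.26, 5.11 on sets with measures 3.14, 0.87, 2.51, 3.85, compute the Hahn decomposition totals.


Step 1: Compute signed measure on each set:
  Set 1: -7.21 * 3.14 = -22.6394
  Set 2: 6.62 * 0.87 = 5.7594
  Set 3: 7.26 * 2.51 = 18.2226
  Set 4: 5.11 * 3.85 = 19.6735
Step 2: Total signed measure = (-22.6394) + (5.7594) + (18.2226) + (19.6735)
     = 21.0161
Step 3: Positive part mu+(X) = sum of positive contributions = 43.6555
Step 4: Negative part mu-(X) = |sum of negative contributions| = 22.6394


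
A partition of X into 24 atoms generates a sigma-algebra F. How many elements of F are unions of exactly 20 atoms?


Each element of F is a union of some subset of the 24 atoms.
Elements that are unions of exactly 20 atoms correspond to 20-element subsets of the 24 atoms.
Count = C(24, 20) = 24! / (20! * 4!) = 10626.


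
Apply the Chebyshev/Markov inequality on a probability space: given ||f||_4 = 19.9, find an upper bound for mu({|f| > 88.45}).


Chebyshev/Markov inequality: mu(|f| > eps) <= (||f||_p / eps)^p
Step 1: ||f||_4 / eps = 19.9 / 88.45 = 0.224986
Step 2: Raise to power p = 4:
  (0.224986)^4 = 0.002562
Step 3: Therefore mu(|f| > 88.45) <= 0.002562


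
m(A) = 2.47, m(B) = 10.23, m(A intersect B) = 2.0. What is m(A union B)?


By inclusion-exclusion: m(A u B) = m(A) + m(B) - m(A n B)
= 2.47 + 10.23 - 2.0
= 10.7


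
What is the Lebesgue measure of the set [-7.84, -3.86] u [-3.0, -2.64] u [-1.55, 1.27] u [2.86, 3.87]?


For pairwise disjoint intervals, m(union) = sum of lengths.
= (-3.86 - -7.84) + (-2.64 - -3.0) + (1.27 - -1.55) + (3.87 - 2.86)
= 3.98 + 0.36 + 2.82 + 1.01
= 8.17


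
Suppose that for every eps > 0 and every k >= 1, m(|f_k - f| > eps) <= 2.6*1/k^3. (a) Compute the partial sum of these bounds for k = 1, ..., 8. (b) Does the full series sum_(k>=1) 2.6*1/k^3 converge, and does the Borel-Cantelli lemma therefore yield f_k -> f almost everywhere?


Step 1: List the terms 2.6*1/k^3 for k = 1 to 8:
  k=1: 2.6
  k=2: 0.325
  k=3: 0.096296
  k=4: 0.040625
  k=5: 0.0208
  k=6: 0.012037
  k=7: 0.00758
  k=8: 0.005078
Step 2: Partial sum = 2.6 + 0.325 + 0.096296 + 0.040625 + 0.0208 + 0.012037 + 0.00758 + 0.005078
     = 3.107417
Step 3: The full series sum_(k>=1) 2.6*1/k^3 converges (p-series with p = 3 > 1; a constant multiple of a convergent series converges).
Step 4: Fix eps > 0. Since sum_k m(|f_k - f| > eps) < infinity, the Borel-Cantelli lemma gives
        m(limsup_k {|f_k - f| > eps}) = 0, i.e. for a.e. x, |f_k(x) - f(x)| <= eps for all large k.
        Applying this with eps = 1/j for j = 1, 2, ... and intersecting the countably many full-measure sets,
        for a.e. x we get limsup_k |f_k(x) - f(x)| <= 1/j for every j, hence f_k -> f almost everywhere.
Conclusion: series converges; Borel-Cantelli yields f_k -> f a.e.


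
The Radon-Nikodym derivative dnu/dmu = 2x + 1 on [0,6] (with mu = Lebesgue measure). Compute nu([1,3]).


nu(A) = integral_A (dnu/dmu) dmu = integral_1^3 (2x + 1) dx
Step 1: Antiderivative F(x) = (2/2)x^2 + 1x
Step 2: F(3) = (2/2)*3^2 + 1*3 = 9 + 3 = 12
Step 3: F(1) = (2/2)*1^2 + 1*1 = 1 + 1 = 2
Step 4: nu([1,3]) = F(3) - F(1) = 12 - 2 = 10


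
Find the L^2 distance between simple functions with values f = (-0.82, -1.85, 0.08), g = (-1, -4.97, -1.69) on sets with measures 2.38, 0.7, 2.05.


Step 1: Compute differences f_i - g_i:
  -0.82 - -1 = 0.18
  -1.85 - -4.97 = 3.12
  0.08 - -1.69 = 1.77
Step 2: Compute |diff|^2 * measure for each set:
  |0.18|^2 * 2.38 = 0.0324 * 2.38 = 0.077112
  |3.12|^2 * 0.7 = 9.7344 * 0.7 = 6.81408
  |1.77|^2 * 2.05 = 3.1329 * 2.05 = 6.422445
Step 3: Sum = 13.313637
Step 4: ||f-g||_2 = (13.313637)^(1/2) = 3.648786


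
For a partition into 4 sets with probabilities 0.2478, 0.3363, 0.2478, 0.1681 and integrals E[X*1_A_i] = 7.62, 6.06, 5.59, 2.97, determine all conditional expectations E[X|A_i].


For each cell A_i: E[X|A_i] = E[X*1_A_i] / P(A_i)
Step 1: E[X|A_1] = 7.62 / 0.2478 = 30.750605
Step 2: E[X|A_2] = 6.06 / 0.3363 = 18.019625
Step 3: E[X|A_3] = 5.59 / 0.2478 = 22.558515
Step 4: E[X|A_4] = 2.97 / 0.1681 = 17.668055
Verification: E[X] = sum E[X*1_A_i] = 7.62 + 6.06 + 5.59 + 2.97 = 22.24


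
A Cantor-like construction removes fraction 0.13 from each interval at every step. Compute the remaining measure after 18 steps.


Step 1: At each step, fraction remaining = 1 - 0.13 = 0.87
Step 2: After 18 steps, measure = (0.87)^18
Result = 0.081535


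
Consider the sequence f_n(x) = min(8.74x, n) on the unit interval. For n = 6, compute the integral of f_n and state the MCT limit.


f(x) = 8.74x on [0,1]; f_n(x) = min(8.74x, n). At n = 6:
Step 1: f(x) reaches 6 at x = 6/8.74 = 0.686499
Step 2: integral(f_6) = integral(8.74x, 0, 0.686499) + integral(6, 0.686499, 1)
       = 8.74*0.686499^2/2 + 6*(1 - 0.686499)
       = 2.059497 + 1.881007
       = 3.940503
Step 3: As n -> infinity, f_n increases to f, so by MCT integral(f_n) -> integral(f) = 8.74/2 = 4.37.
Convergence: integral(f_6) = 3.940503 -> 4.37 as n -> infinity


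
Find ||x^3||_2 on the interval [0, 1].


Step 1: ||f||_2 = (integral_0^1 |x^3|^2 dx)^(1/2)
     = (integral_0^1 x^6 dx)^(1/2)
Step 2: integral_0^1 x^6 dx = [x^7/(7)] from 0 to 1 = 1^7/7
     = 1/7 = 0.142857
Step 3: ||f||_2 = (0.142857)^(1/2) = 0.377964


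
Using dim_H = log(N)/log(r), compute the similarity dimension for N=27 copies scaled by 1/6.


For a self-similar set with N copies scaled by 1/r:
dim_H = log(N)/log(r) = log(27)/log(6)
= 3.295837/1.791759
= 1.839442


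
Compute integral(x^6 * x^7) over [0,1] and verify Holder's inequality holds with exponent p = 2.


Step 1: Exact integral of f*g = integral(x^13, 0, 1) = 1/14
     = 0.071429
Step 2: Holder bound with p=2, q=2:
  ||f||_p = (integral x^12 dx)^(1/2) = (1/13)^(1/2) = 0.27735
  ||g||_q = (integral x^14 dx)^(1/2) = (1/15)^(1/2) = 0.258199
Step 3: Holder bound = ||f||_p * ||g||_q = 0.27735 * 0.258199 = 0.071611
Verification: 0.071429 <= 0.071611 (Holder holds)


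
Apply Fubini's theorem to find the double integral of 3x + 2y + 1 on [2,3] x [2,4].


By Fubini, integrate in x first, then y.
Step 1: Fix y, integrate over x in [2,3]:
  integral(3x + 2y + 1, x=2..3)
  = 3*(3^2 - 2^2)/2 + (2y + 1)*(3 - 2)
  = 7.5 + (2y + 1)*1
  = 7.5 + 2y + 1
  = 8.5 + 2y
Step 2: Integrate over y in [2,4]:
  integral(8.5 + 2y, y=2..4)
  = 8.5*2 + 2*(4^2 - 2^2)/2
  = 17 + 12
  = 29


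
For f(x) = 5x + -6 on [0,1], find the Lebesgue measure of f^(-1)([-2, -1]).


f^(-1)([-2, -1]) = {x : -2 <= 5x + -6 <= -1}
Solving: (-2 - -6)/5 <= x <= (-1 - -6)/5
= [0.8, 1]
Intersecting with [0,1]: [0.8, 1]
Measure = 1 - 0.8 = 0.2


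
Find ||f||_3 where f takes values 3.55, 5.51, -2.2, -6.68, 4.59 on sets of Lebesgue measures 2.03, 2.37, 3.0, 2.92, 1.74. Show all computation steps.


Step 1: Compute |f_i|^3 for each value:
  |3.55|^3 = 44.738875
  |5.51|^3 = 167.284151
  |-2.2|^3 = 10.648
  |-6.68|^3 = 298.077632
  |4.59|^3 = 96.702579
Step 2: Multiply by measures and sum:
  44.738875 * 2.03 = 90.819916
  167.284151 * 2.37 = 396.463438
  10.648 * 3.0 = 31.944
  298.077632 * 2.92 = 870.386685
  96.702579 * 1.74 = 168.262487
Sum = 90.819916 + 396.463438 + 31.944 + 870.386685 + 168.262487 = 1557.876527
Step 3: Take the p-th root:
||f||_3 = (1557.876527)^(1/3) = 11.592515


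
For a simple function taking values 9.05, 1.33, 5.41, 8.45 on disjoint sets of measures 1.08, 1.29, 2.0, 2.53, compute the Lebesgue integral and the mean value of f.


Step 1: Integral = sum(value_i * measure_i)
= 9.05*1.08 + 1.33*1.29 + 5.41*2.0 + 8.45*2.53
= 9.774 + 1.7157 + 10.82 + 21.3785
= 43.6882
Step 2: Total measure of domain = 1.08 + 1.29 + 2.0 + 2.53 = 6.9
Step 3: Average value = 43.6882 / 6.9 = 6.331623


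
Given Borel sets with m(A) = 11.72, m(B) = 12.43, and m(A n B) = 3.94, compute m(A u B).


By inclusion-exclusion: m(A u B) = m(A) + m(B) - m(A n B)
= 11.72 + 12.43 - 3.94
= 20.21


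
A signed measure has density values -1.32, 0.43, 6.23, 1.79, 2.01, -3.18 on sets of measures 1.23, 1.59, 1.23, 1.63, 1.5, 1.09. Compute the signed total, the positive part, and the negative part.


Step 1: Compute signed measure on each set:
  Set 1: -1.32 * 1.23 = -1.6236
  Set 2: 0.43 * 1.59 = 0.6837
  Set 3: 6.23 * 1.23 = 7.6629
  Set 4: 1.79 * 1.63 = 2.9177
  Set 5: 2.01 * 1.5 = 3.015
  Set 6: -3.18 * 1.09 = -3.4662
Step 2: Total signed measure = (-1.6236) + (0.6837) + (7.6629) + (2.9177) + (3.015) + (-3.4662)
     = 9.1895
Step 3: Positive part mu+(X) = sum of positive contributions = 14.2793
Step 4: Negative part mu-(X) = |sum of negative contributions| = 5.0898


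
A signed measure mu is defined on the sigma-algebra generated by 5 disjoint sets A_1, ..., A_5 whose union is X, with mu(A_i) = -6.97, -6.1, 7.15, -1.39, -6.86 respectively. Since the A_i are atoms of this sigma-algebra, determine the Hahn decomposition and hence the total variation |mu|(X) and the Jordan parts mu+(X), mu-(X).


Step 1: Every measurable set is a union of atoms (the cells / points), so a Hahn decomposition is
  obtained by grouping atoms by sign: P = union of atoms with mu > 0, N = union of the remaining atoms.
  Atoms in P (indices): 3;  atoms in N (indices): 1, 2, 4, 5
  Positive values: 7.15
  Negative values: -6.97, -6.1, -1.39, -6.86
Step 2: mu+(X) = mu(P) = sum of positive atom values = 7.15
Step 3: mu-(X) = -mu(N) = sum of |negative atom values| = 21.32
Step 4: |mu|(X) = mu+(X) + mu-(X) = 7.15 + 21.32 = 28.47


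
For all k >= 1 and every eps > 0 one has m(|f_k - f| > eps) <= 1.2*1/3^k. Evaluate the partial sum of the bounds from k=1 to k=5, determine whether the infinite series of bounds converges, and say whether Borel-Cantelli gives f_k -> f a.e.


Step 1: List the terms 1.2*1/3^k for k = 1 to 5:
  k=1: 0.4
  k=2: 0.133333
  k=3: 0.044444
  k=4: 0.014815
  k=5: 0.004938
Step 2: Partial sum = 0.4 + 0.133333 + 0.044444 + 0.014815 + 0.004938
     = 0.597531
Step 3: The full series sum_(k>=1) 1.2*1/3^k converges (geometric series with ratio 1/3 < 1; a constant multiple of a convergent series converges).
Step 4: Fix eps > 0. Since sum_k m(|f_k - f| > eps) < infinity, the Borel-Cantelli lemma gives
        m(limsup_k {|f_k - f| > eps}) = 0, i.e. for a.e. x, |f_k(x) - f(x)| <= eps for all large k.
        Applying this with eps = 1/j for j = 1, 2, ... and intersecting the countably many full-measure sets,
        for a.e. x we get limsup_k |f_k(x) - f(x)| <= 1/j for every j, hence f_k -> f almost everywhere.
Conclusion: series converges; Borel-Cantelli yields f_k -> f a.e.


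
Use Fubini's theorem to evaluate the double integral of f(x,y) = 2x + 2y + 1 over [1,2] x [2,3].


By Fubini, integrate in x first, then y.
Step 1: Fix y, integrate over x in [1,2]:
  integral(2x + 2y + 1, x=1..2)
  = 2*(2^2 - 1^2)/2 + (2y + 1)*(2 - 1)
  = 3 + (2y + 1)*1
  = 3 + 2y + 1
  = 4 + 2y
Step 2: Integrate over y in [2,3]:
  integral(4 + 2y, y=2..3)
  = 4*1 + 2*(3^2 - 2^2)/2
  = 4 + 5
  = 9


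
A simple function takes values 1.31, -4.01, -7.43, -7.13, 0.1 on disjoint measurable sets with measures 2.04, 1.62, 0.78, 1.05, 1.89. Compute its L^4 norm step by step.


Step 1: Compute |f_i|^4 for each value:
  |1.31|^4 = 2.944999
  |-4.01|^4 = 258.569616
  |-7.43|^4 = 3047.580984
  |-7.13|^4 = 2584.390402
  |0.1|^4 = 1.000000e-04
Step 2: Multiply by measures and sum:
  2.944999 * 2.04 = 6.007798
  258.569616 * 1.62 = 418.882778
  3047.580984 * 0.78 = 2377.113168
  2584.390402 * 1.05 = 2713.609922
  1.000000e-04 * 1.89 = 1.890000e-04
Sum = 6.007798 + 418.882778 + 2377.113168 + 2713.609922 + 1.890000e-04 = 5515.613855
Step 3: Take the p-th root:
||f||_4 = (5515.613855)^(1/4) = 8.617841


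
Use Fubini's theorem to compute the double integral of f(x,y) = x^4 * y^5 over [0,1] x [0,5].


By Fubini's theorem, the double integral factors as a product of single integrals:
Step 1: integral_0^1 x^4 dx = [x^5/5] from 0 to 1
     = 1^5/5 = 0.2
Step 2: integral_0^5 y^5 dy = [y^6/6] from 0 to 5
     = 5^6/6 = 2604.166667
Step 3: Double integral = 0.2 * 2604.166667 = 520.833333


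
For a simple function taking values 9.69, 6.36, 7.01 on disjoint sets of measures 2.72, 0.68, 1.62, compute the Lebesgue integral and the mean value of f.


Step 1: Integral = sum(value_i * measure_i)
= 9.69*2.72 + 6.36*0.68 + 7.01*1.62
= 26.3568 + 4.3248 + 11.3562
= 42.0378
Step 2: Total measure of domain = 2.72 + 0.68 + 1.62 = 5.02
Step 3: Average value = 42.0378 / 5.02 = 8.374064


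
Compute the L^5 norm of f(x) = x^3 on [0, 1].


Step 1: ||f||_5 = (integral_0^1 |x^3|^5 dx)^(1/5)
     = (integral_0^1 x^15 dx)^(1/5)
Step 2: integral_0^1 x^15 dx = [x^16/(16)] from 0 to 1 = 1^16/16
     = 1/16 = 0.0625
Step 3: ||f||_5 = (0.0625)^(1/5) = 0.574349


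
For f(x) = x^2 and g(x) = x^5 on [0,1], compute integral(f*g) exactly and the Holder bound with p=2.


Step 1: Exact integral of f*g = integral(x^7, 0, 1) = 1/8
     = 0.125
Step 2: Holder bound with p=2, q=2:
  ||f||_p = (integral x^4 dx)^(1/2) = (1/5)^(1/2) = 0.447214
  ||g||_q = (integral x^10 dx)^(1/2) = (1/11)^(1/2) = 0.301511
Step 3: Holder bound = ||f||_p * ||g||_q = 0.447214 * 0.301511 = 0.13484
Verification: 0.125 <= 0.13484 (Holder holds)


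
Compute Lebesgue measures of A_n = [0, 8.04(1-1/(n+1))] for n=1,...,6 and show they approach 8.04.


By continuity of measure from below: if A_n increases to A, then m(A_n) -> m(A).
Here A = [0, 8.04], so m(A) = 8.04
Step 1: a_1 = 8.04*(1 - 1/2) = 4.02, m(A_1) = 4.02
Step 2: a_2 = 8.04*(1 - 1/3) = 5.36, m(A_2) = 5.36
Step 3: a_3 = 8.04*(1 - 1/4) = 6.03, m(A_3) = 6.03
Step 4: a_4 = 8.04*(1 - 1/5) = 6.432, m(A_4) = 6.432
Step 5: a_5 = 8.04*(1 - 1/6) = 6.7, m(A_5) = 6.7
Step 6: a_6 = 8.04*(1 - 1/7) = 6.8914, m(A_6) = 6.8914
Limit: m(A_n) -> m([0,8.04]) = 8.04


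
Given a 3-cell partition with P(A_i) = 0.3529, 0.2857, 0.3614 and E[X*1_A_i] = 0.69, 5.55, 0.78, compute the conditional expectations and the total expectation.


For each cell A_i: E[X|A_i] = E[X*1_A_i] / P(A_i)
Step 1: E[X|A_1] = 0.69 / 0.3529 = 1.955228
Step 2: E[X|A_2] = 5.55 / 0.2857 = 19.425971
Step 3: E[X|A_3] = 0.78 / 0.3614 = 2.158273
Verification: E[X] = sum E[X*1_A_i] = 0.69 + 5.55 + 0.78 = 7.02


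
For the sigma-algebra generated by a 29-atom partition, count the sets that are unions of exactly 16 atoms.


Each element of F is a union of some subset of the 29 atoms.
Elements that are unions of exactly 16 atoms correspond to 16-element subsets of the 29 atoms.
Count = C(29, 16) = 29! / (16! * 13!) = 67863915.


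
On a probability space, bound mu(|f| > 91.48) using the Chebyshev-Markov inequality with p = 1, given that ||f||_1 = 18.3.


Chebyshev/Markov inequality: mu(|f| > eps) <= (||f||_p / eps)^p
Step 1: ||f||_1 / eps = 18.3 / 91.48 = 0.200044
Step 2: Raise to power p = 1:
  (0.200044)^1 = 0.200044
Step 3: Therefore mu(|f| > 91.48) <= 0.200044


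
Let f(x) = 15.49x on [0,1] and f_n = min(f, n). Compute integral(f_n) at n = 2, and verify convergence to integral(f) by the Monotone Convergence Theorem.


f(x) = 15.49x on [0,1]; f_n(x) = min(15.49x, n). At n = 2:
Step 1: f(x) reaches 2 at x = 2/15.49 = 0.129116
Step 2: integral(f_2) = integral(15.49x, 0, 0.129116) + integral(2, 0.129116, 1)
       = 15.49*0.129116^2/2 + 2*(1 - 0.129116)
       = 0.129116 + 1.741769
       = 1.870884
Step 3: As n -> infinity, f_n increases to f, so by MCT integral(f_n) -> integral(f) = 15.49/2 = 7.745.
Convergence: integral(f_2) = 1.870884 -> 7.745 as n -> infinity


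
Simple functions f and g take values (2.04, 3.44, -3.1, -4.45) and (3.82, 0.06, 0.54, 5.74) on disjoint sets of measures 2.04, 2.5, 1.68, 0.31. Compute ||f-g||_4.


Step 1: Compute differences f_i - g_i:
  2.04 - 3.82 = -1.78
  3.44 - 0.06 = 3.38
  -3.1 - 0.54 = -3.64
  -4.45 - 5.74 = -10.19
Step 2: Compute |diff|^4 * measure for each set:
  |-1.78|^4 * 2.04 = 10.038759 * 2.04 = 20.479067
  |3.38|^4 * 2.5 = 130.516915 * 2.5 = 326.292288
  |-3.64|^4 * 1.68 = 175.5519 * 1.68 = 294.927192
  |-10.19|^4 * 0.31 = 10781.935663 * 0.31 = 3342.400056
Step 3: Sum = 3984.098604
Step 4: ||f-g||_4 = (3984.098604)^(1/4) = 7.944792


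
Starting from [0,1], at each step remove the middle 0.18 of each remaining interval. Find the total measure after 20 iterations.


Step 1: At each step, fraction remaining = 1 - 0.18 = 0.82
Step 2: After 20 steps, measure = (0.82)^20
Result = 0.018892


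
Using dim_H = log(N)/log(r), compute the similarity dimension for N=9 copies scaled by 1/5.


For a self-similar set with N copies scaled by 1/r:
dim_H = log(N)/log(r) = log(9)/log(5)
= 2.197225/1.609438
= 1.365212


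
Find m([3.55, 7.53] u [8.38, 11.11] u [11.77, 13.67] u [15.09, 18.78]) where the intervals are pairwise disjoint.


For pairwise disjoint intervals, m(union) = sum of lengths.
= (7.53 - 3.55) + (11.11 - 8.38) + (13.67 - 11.77) + (18.78 - 15.09)
= 3.98 + 2.73 + 1.9 + 3.69
= 12.3


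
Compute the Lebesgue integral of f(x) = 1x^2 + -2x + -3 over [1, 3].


The Lebesgue integral of a Riemann-integrable function agrees with the Riemann integral.
Antiderivative F(x) = (1/3)x^3 + (-2/2)x^2 + -3x
F(3) = (1/3)*3^3 + (-2/2)*3^2 + -3*3
     = (1/3)*27 + (-2/2)*9 + -3*3
     = 9 + -9 + -9
     = -9
F(1) = -3.666667
Integral = F(3) - F(1) = -9 - -3.666667 = -5.333333


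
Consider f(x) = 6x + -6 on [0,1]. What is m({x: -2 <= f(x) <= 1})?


f^(-1)([-2, 1]) = {x : -2 <= 6x + -6 <= 1}
Solving: (-2 - -6)/6 <= x <= (1 - -6)/6
= [0.666667, 1.166667]
Intersecting with [0,1]: [0.666667, 1]
Measure = 1 - 0.666667 = 0.333333


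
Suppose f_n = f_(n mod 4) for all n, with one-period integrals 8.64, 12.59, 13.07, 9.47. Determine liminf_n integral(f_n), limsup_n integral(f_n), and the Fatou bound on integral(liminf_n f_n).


The sequence (integral(f_n)) is periodic with period 4, repeating the values 8.64, 12.59, 13.07, 9.47 indefinitely.
Step 1: For a periodic sequence, every tail (a_m, a_(m+1), ...) contains all 4 period values infinitely often.
Step 2: Hence inf of every tail = min of the period values = min(8.64, 12.59, 13.07, 9.47) = 8.64.
        liminf_n integral(f_n) = sup over m of (inf of tail from m) = 8.64.
Step 3: Similarly sup of every tail = max of the period values = 13.07.
        limsup_n integral(f_n) = 13.07.
Step 4: Fatou's lemma: integral(liminf_n f_n) <= liminf_n integral(f_n) = 8.64.
        So the integral of the pointwise liminf is at most 8.64.


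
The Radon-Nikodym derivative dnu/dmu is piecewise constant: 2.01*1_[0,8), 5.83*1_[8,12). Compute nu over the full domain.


Integrate each piece of the Radon-Nikodym derivative:
Step 1: integral_0^8 2.01 dx = 2.01*(8-0) = 2.01*8 = 16.08
Step 2: integral_8^12 5.83 dx = 5.83*(12-8) = 5.83*4 = 23.32
Total: 16.08 + 23.32 = 39.4


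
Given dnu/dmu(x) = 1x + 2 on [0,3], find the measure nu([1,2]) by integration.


nu(A) = integral_A (dnu/dmu) dmu = integral_1^2 (1x + 2) dx
Step 1: Antiderivative F(x) = (1/2)x^2 + 2x
Step 2: F(2) = (1/2)*2^2 + 2*2 = 2 + 4 = 6
Step 3: F(1) = (1/2)*1^2 + 2*1 = 0.5 + 2 = 2.5
Step 4: nu([1,2]) = F(2) - F(1) = 6 - 2.5 = 3.5


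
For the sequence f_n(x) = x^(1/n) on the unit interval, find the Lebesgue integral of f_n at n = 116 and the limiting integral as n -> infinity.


At n = 116: f_116(x) = x^(1/116).
Step 1: integral(x^(1/116), 0, 1) = [x^(1/116+1) / (1/116+1)] from 0 to 1
     = 1 / (1/116 + 1) = 1 / ((116+1)/116) = 116/(116+1)
     = 116/117 = 0.991453
Step 2: As n -> infinity, f_n(x) = x^(1/n) -> 1 for x in (0,1], and f_n is increasing in n.
By MCT, lim_n integral(f_n) = integral(lim_n f_n) = integral(1, 0, 1) = 1.
Step 3: Verify convergence: 116/117 = 0.991453 -> 1


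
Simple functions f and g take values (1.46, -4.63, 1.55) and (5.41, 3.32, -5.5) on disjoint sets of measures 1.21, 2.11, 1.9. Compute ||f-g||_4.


Step 1: Compute differences f_i - g_i:
  1.46 - 5.41 = -3.95
  -4.63 - 3.32 = -7.95
  1.55 - -5.5 = 7.05
Step 2: Compute |diff|^4 * measure for each set:
  |-3.95|^4 * 1.21 = 243.438006 * 1.21 = 294.559988
  |-7.95|^4 * 2.11 = 3994.556006 * 2.11 = 8428.513173
  |7.05|^4 * 1.9 = 2470.338506 * 1.9 = 4693.643162
Step 3: Sum = 13416.716323
Step 4: ||f-g||_4 = (13416.716323)^(1/4) = 10.76246


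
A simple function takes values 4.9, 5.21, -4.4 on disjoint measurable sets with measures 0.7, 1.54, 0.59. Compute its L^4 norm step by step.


Step 1: Compute |f_i|^4 for each value:
  |4.9|^4 = 576.4801
  |5.21|^4 = 736.802165
  |-4.4|^4 = 374.8096
Step 2: Multiply by measures and sum:
  576.4801 * 0.7 = 403.53607
  736.802165 * 1.54 = 1134.675334
  374.8096 * 0.59 = 221.137664
Sum = 403.53607 + 1134.675334 + 221.137664 = 1759.349068
Step 3: Take the p-th root:
||f||_4 = (1759.349068)^(1/4) = 6.476465


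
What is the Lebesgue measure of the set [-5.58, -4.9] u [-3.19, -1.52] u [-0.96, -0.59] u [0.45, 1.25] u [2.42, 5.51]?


For pairwise disjoint intervals, m(union) = sum of lengths.
= (-4.9 - -5.58) + (-1.52 - -3.19) + (-0.59 - -0.96) + (1.25 - 0.45) + (5.51 - 2.42)
= 0.68 + 1.67 + 0.37 + 0.8 + 3.09
= 6.61


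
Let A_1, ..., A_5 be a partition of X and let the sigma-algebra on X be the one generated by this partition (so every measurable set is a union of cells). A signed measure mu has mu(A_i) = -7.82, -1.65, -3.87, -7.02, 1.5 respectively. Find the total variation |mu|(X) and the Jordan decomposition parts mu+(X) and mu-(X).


Step 1: Every measurable set is a union of atoms (the cells / points), so a Hahn decomposition is
  obtained by grouping atoms by sign: P = union of atoms with mu > 0, N = union of the remaining atoms.
  Atoms in P (indices): 5;  atoms in N (indices): 1, 2, 3, 4
  Positive values: 1.5
  Negative values: -7.82, -1.65, -3.87, -7.02
Step 2: mu+(X) = mu(P) = sum of positive atom values = 1.5
Step 3: mu-(X) = -mu(N) = sum of |negative atom values| = 20.36
Step 4: |mu|(X) = mu+(X) + mu-(X) = 1.5 + 20.36 = 21.86


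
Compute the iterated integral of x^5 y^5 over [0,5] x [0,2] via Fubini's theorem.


By Fubini's theorem, the double integral factors as a product of single integrals:
Step 1: integral_0^5 x^5 dx = [x^6/6] from 0 to 5
     = 5^6/6 = 2604.166667
Step 2: integral_0^2 y^5 dy = [y^6/6] from 0 to 2
     = 2^6/6 = 10.666667
Step 3: Double integral = 2604.166667 * 10.666667 = 27777.777778


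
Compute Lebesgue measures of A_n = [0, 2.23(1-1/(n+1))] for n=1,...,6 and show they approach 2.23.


By continuity of measure from below: if A_n increases to A, then m(A_n) -> m(A).
Here A = [0, 2.23], so m(A) = 2.23
Step 1: a_1 = 2.23*(1 - 1/2) = 1.115, m(A_1) = 1.115
Step 2: a_2 = 2.23*(1 - 1/3) = 1.4867, m(A_2) = 1.4867
Step 3: a_3 = 2.23*(1 - 1/4) = 1.6725, m(A_3) = 1.6725
Step 4: a_4 = 2.23*(1 - 1/5) = 1.784, m(A_4) = 1.784
Step 5: a_5 = 2.23*(1 - 1/6) = 1.8583, m(A_5) = 1.8583
Step 6: a_6 = 2.23*(1 - 1/7) = 1.9114, m(A_6) = 1.9114
Limit: m(A_n) -> m([0,2.23]) = 2.23


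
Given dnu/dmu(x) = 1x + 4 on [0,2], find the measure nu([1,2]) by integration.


nu(A) = integral_A (dnu/dmu) dmu = integral_1^2 (1x + 4) dx
Step 1: Antiderivative F(x) = (1/2)x^2 + 4x
Step 2: F(2) = (1/2)*2^2 + 4*2 = 2 + 8 = 10
Step 3: F(1) = (1/2)*1^2 + 4*1 = 0.5 + 4 = 4.5
Step 4: nu([1,2]) = F(2) - F(1) = 10 - 4.5 = 5.5


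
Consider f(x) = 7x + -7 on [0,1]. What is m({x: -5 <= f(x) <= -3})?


f^(-1)([-5, -3]) = {x : -5 <= 7x + -7 <= -3}
Solving: (-5 - -7)/7 <= x <= (-3 - -7)/7
= [0.285714, 0.571429]
Intersecting with [0,1]: [0.285714, 0.571429]
Measure = 0.571429 - 0.285714 = 0.285714


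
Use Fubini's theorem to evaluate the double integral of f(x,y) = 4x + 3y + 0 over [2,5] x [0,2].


By Fubini, integrate in x first, then y.
Step 1: Fix y, integrate over x in [2,5]:
  integral(4x + 3y + 0, x=2..5)
  = 4*(5^2 - 2^2)/2 + (3y + 0)*(5 - 2)
  = 42 + (3y + 0)*3
  = 42 + 9y + 0
  = 42 + 9y
Step 2: Integrate over y in [0,2]:
  integral(42 + 9y, y=0..2)
  = 42*2 + 9*(2^2 - 0^2)/2
  = 84 + 18
  = 102


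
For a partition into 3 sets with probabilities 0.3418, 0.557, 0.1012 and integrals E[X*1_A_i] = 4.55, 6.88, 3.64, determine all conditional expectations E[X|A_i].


For each cell A_i: E[X|A_i] = E[X*1_A_i] / P(A_i)
Step 1: E[X|A_1] = 4.55 / 0.3418 = 13.311878
Step 2: E[X|A_2] = 6.88 / 0.557 = 12.351885
Step 3: E[X|A_3] = 3.64 / 0.1012 = 35.968379
Verification: E[X] = sum E[X*1_A_i] = 4.55 + 6.88 + 3.64 = 15.07


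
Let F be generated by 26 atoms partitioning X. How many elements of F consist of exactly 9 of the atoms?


Each element of F is a union of some subset of the 26 atoms.
Elements that are unions of exactly 9 atoms correspond to 9-element subsets of the 26 atoms.
Count = C(26, 9) = 26! / (9! * 17!) = 3124550.


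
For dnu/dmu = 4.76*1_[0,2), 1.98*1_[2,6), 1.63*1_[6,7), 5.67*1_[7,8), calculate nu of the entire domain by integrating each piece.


Integrate each piece of the Radon-Nikodym derivative:
Step 1: integral_0^2 4.76 dx = 4.76*(2-0) = 4.76*2 = 9.52
Step 2: integral_2^6 1.98 dx = 1.98*(6-2) = 1.98*4 = 7.92
Step 3: integral_6^7 1.63 dx = 1.63*(7-6) = 1.63*1 = 1.63
Step 4: integral_7^8 5.67 dx = 5.67*(8-7) = 5.67*1 = 5.67
Total: 9.52 + 7.92 + 1.63 + 5.67 = 24.74


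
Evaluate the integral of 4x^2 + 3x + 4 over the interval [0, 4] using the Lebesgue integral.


The Lebesgue integral of a Riemann-integrable function agrees with the Riemann integral.
Antiderivative F(x) = (4/3)x^3 + (3/2)x^2 + 4x
F(4) = (4/3)*4^3 + (3/2)*4^2 + 4*4
     = (4/3)*64 + (3/2)*16 + 4*4
     = 85.333333 + 24 + 16
     = 125.333333
F(0) = 0.0
Integral = F(4) - F(0) = 125.333333 - 0.0 = 125.333333


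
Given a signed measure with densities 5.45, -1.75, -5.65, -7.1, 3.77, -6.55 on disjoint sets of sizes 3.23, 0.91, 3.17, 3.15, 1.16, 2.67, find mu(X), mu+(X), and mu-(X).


Step 1: Compute signed measure on each set:
  Set 1: 5.45 * 3.23 = 17.6035
  Set 2: -1.75 * 0.91 = -1.5925
  Set 3: -5.65 * 3.17 = -17.9105
  Set 4: -7.1 * 3.15 = -22.365
  Set 5: 3.77 * 1.16 = 4.3732
  Set 6: -6.55 * 2.67 = -17.4885
Step 2: Total signed measure = (17.6035) + (-1.5925) + (-17.9105) + (-22.365) + (4.3732) + (-17.4885)
     = -37.3798
Step 3: Positive part mu+(X) = sum of positive contributions = 21.9767
Step 4: Negative part mu-(X) = |sum of negative contributions| = 59.3565


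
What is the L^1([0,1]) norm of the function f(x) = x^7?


Step 1: ||f||_1 = (integral_0^1 |x^7|^1 dx)^(1/1)
     = (integral_0^1 x^7 dx)^(1/1)
Step 2: integral_0^1 x^7 dx = [x^8/(8)] from 0 to 1 = 1^8/8
     = 1/8 = 0.125
Step 3: ||f||_1 = (0.125)^(1/1) = 0.125


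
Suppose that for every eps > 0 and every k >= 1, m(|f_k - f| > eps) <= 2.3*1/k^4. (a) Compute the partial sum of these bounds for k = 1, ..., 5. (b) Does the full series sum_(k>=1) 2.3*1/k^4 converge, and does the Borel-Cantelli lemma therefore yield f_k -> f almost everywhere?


Step 1: List the terms 2.3*1/k^4 for k = 1 to 5:
  k=1: 2.3
  k=2: 0.14375
  k=3: 0.028395
  k=4: 0.008984
  k=5: 0.00368
Step 2: Partial sum = 2.3 + 0.14375 + 0.028395 + 0.008984 + 0.00368
     = 2.484809
Step 3: The full series sum_(k>=1) 2.3*1/k^4 converges (p-series with p = 4 > 1; a constant multiple of a convergent series converges).
Step 4: Fix eps > 0. Since sum_k m(|f_k - f| > eps) < infinity, the Borel-Cantelli lemma gives
        m(limsup_k {|f_k - f| > eps}) = 0, i.e. for a.e. x, |f_k(x) - f(x)| <= eps for all large k.
        Applying this with eps = 1/j for j = 1, 2, ... and intersecting the countably many full-measure sets,
        for a.e. x we get limsup_k |f_k(x) - f(x)| <= 1/j for every j, hence f_k -> f almost everywhere.
Conclusion: series converges; Borel-Cantelli yields f_k -> f a.e.


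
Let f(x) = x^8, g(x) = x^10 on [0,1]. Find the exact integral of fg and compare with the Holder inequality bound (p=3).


Step 1: Exact integral of f*g = integral(x^18, 0, 1) = 1/19
     = 0.052632
Step 2: Holder bound with p=3, q=1.5:
  ||f||_p = (integral x^24 dx)^(1/3) = (1/25)^(1/3) = 0.341995
  ||g||_q = (integral x^15 dx)^(1/1.5) = (1/16)^(1/1.5) = 0.15749
Step 3: Holder bound = ||f||_p * ||g||_q = 0.341995 * 0.15749 = 0.053861
Verification: 0.052632 <= 0.053861 (Holder holds)


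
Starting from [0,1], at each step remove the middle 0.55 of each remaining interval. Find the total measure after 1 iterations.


Step 1: At each step, fraction remaining = 1 - 0.55 = 0.45
Step 2: After 1 steps, measure = (0.45)^1
Step 3: Computing the power step by step:
  After step 1: 0.45
Result = 0.45


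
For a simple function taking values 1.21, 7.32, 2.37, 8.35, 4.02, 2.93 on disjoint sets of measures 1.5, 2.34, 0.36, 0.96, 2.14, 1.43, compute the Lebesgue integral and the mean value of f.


Step 1: Integral = sum(value_i * measure_i)
= 1.21*1.5 + 7.32*2.34 + 2.37*0.36 + 8.35*0.96 + 4.02*2.14 + 2.93*1.43
= 1.815 + 17.1288 + 0.8532 + 8.016 + 8.6028 + 4.1899
= 40.6057
Step 2: Total measure of domain = 1.5 + 2.34 + 0.36 + 0.96 + 2.14 + 1.43 = 8.73
Step 3: Average value = 40.6057 / 8.73 = 4.651283


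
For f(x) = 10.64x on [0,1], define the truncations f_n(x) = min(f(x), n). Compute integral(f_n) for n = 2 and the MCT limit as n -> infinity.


f(x) = 10.64x on [0,1]; f_n(x) = min(10.64x, n). At n = 2:
Step 1: f(x) reaches 2 at x = 2/10.64 = 0.18797
Step 2: integral(f_2) = integral(10.64x, 0, 0.18797) + integral(2, 0.18797, 1)
       = 10.64*0.18797^2/2 + 2*(1 - 0.18797)
       = 0.18797 + 1.62406
       = 1.81203
Step 3: As n -> infinity, f_n increases to f, so by MCT integral(f_n) -> integral(f) = 10.64/2 = 5.32.
Convergence: integral(f_2) = 1.81203 -> 5.32 as n -> infinity


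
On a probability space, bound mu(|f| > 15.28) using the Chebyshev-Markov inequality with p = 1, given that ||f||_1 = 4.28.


Chebyshev/Markov inequality: mu(|f| > eps) <= (||f||_p / eps)^p
Step 1: ||f||_1 / eps = 4.28 / 15.28 = 0.280105
Step 2: Raise to power p = 1:
  (0.280105)^1 = 0.280105
Step 3: Therefore mu(|f| > 15.28) <= 0.280105


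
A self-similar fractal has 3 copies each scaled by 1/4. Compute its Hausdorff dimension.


For a self-similar set with N copies scaled by 1/r:
dim_H = log(N)/log(r) = log(3)/log(4)
= 1.098612/1.386294
= 0.792481


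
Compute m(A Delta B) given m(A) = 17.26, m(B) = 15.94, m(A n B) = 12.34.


m(A Delta B) = m(A) + m(B) - 2*m(A n B)
= 17.26 + 15.94 - 2*12.34
= 17.26 + 15.94 - 24.68
= 8.52


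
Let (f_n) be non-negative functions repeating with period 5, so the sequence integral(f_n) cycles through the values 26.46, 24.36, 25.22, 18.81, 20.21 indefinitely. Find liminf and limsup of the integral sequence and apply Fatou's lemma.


The sequence (integral(f_n)) is periodic with period 5, repeating the values 26.46, 24.36, 25.22, 18.81, 20.21 indefinitely.
Step 1: For a periodic sequence, every tail (a_m, a_(m+1), ...) contains all 5 period values infinitely often.
Step 2: Hence inf of every tail = min of the period values = min(26.46, 24.36, 25.22, 18.81, 20.21) = 18.81.
        liminf_n integral(f_n) = sup over m of (inf of tail from m) = 18.81.
Step 3: Similarly sup of every tail = max of the period values = 26.46.
        limsup_n integral(f_n) = 26.46.
Step 4: Fatou's lemma: integral(liminf_n f_n) <= liminf_n integral(f_n) = 18.81.
        So the integral of the pointwise liminf is at most 18.81.
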